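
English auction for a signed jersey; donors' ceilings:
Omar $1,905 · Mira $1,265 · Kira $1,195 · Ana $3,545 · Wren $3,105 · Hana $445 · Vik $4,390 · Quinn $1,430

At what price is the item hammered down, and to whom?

Vik wins at $3,545

Rule: the price rises until one bidder remains; the winner pays the price at which the last rival dropped out.
Limits ranked: 4,390 (Vik) > 3,545 (Ana) > 3,105 (Wren) > 1,905 (Omar) > 1,430 (Quinn) > 1,265 (Mira) > …
Ana is the last rival to drop out, at $3,545; Vik remains and wins at that price.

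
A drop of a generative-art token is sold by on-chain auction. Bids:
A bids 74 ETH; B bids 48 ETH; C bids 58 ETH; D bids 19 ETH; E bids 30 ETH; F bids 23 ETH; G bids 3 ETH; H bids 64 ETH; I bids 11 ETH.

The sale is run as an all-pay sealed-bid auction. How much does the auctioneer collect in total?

All-pay sealed-bid auction: the highest bidder wins the item, but every bidder pays their own bid.
Sorting bids: 74 (A) > 64 (H) > 58 (C) > 48 (B) > 30 (E) > 23 (F) > …
Every bidder forfeits their bid regardless of winning.
Revenue = 74 + 48 + 58 + 19 + 30 + 23 + 3 + 64 + 11 = 330 ETH.

Total revenue: 330 ETH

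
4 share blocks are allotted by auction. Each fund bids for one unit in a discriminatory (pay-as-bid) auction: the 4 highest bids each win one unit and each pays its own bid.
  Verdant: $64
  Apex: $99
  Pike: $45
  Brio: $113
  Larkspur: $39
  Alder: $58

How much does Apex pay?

Apex pays $99

Ordering the bids: 113 (Brio), 99 (Apex), 64 (Verdant), 58 (Alder), 45 (Pike), 39 (Larkspur)
Top 4: Brio, Apex, Verdant, Alder.
Apex wins → own bid $99.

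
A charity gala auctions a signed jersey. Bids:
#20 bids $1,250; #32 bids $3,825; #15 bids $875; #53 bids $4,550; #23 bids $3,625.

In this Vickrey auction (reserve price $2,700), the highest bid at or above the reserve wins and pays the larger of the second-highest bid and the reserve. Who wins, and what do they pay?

Sorting bids: 4,550 (#53) > 3,825 (#32) > 3,625 (#23) > 1,250 (#20) > 875 (#15)
#53 has the top bid at or above the reserve ($4,550).
Second-highest bid $3,825 exceeds the reserve $2,700 → payment $3,825.

#53 pays $3,825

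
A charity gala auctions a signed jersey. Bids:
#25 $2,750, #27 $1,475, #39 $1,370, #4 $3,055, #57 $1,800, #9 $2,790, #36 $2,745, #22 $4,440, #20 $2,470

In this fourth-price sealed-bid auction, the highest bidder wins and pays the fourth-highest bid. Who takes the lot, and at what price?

Rule: the highest bidder wins and pays the fourth-highest bid.
Sorting bids: 4,440 (#22) > 3,055 (#4) > 2,790 (#9) > 2,750 (#25) > 2,745 (#36) > 2,470 (#20) > …
#22 is highest; pays the fourth-highest bid, $2,750.

#22 pays $2,750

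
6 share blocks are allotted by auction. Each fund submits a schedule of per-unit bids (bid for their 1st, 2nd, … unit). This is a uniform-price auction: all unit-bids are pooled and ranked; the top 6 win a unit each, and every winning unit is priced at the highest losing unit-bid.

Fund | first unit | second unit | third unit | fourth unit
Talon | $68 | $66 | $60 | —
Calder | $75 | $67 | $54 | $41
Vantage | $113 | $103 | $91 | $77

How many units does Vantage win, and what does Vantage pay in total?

All unit-bids, highest first — top 6: 113 (Vantage-1), 103 (Vantage-2), 91 (Vantage-3), 77 (Vantage-4), 75 (Calder-1), 68 (Talon-1)
First bid not allocated: $67.
Vantage wins 4 unit(s) at $67 each.

Vantage: 4 units, pays $268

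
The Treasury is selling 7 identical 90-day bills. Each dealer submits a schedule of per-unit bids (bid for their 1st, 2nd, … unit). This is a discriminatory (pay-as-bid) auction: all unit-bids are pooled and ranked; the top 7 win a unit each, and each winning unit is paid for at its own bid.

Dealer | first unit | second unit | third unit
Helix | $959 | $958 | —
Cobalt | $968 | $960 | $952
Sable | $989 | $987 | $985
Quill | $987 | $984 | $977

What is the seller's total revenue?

All unit-bids, highest first — top 7: 989 (Sable-1), 987 (Sable-2), 987 (Quill-1), 985 (Sable-3), 984 (Quill-2), 977 (Quill-3), 968 (Cobalt-1)
Next rejected bid: $960 (not a price — pay-as-bid).
Each winning unit pays its own bid.
Revenue = 989 + 987 + 987 + 985 + 984 + 977 + 968 = $6,877.

Total revenue: $6,877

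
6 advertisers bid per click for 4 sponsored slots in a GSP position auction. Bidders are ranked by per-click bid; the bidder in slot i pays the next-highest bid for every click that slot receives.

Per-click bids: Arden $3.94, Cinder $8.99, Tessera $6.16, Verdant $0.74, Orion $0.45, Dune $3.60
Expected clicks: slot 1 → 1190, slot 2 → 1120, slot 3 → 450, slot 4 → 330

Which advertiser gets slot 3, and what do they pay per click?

Ranked by bid: $8.99 (Cinder) > $6.16 (Tessera) > $3.94 (Arden) > $3.60 (Dune) > $0.74 (Verdant) > …
Slot 3 goes to the third-ranked bidder, Arden, who pays the next bid down: $3.60/click.

Arden; $3.60 per click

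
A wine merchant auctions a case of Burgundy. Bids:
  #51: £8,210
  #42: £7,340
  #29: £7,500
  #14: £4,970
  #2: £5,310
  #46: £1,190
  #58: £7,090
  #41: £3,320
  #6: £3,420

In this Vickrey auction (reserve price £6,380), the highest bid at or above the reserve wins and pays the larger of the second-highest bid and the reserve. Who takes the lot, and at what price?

#51 pays £7,500

Bids ranked: 8,210 (#51) > 7,500 (#29) > 7,340 (#42) > 7,090 (#58) > 5,310 (#2) > 4,970 (#14) > …
Highest eligible bid: #51 at £8,210.
max(second-highest £7,500, reserve £6,380) = £7,500; the reserve does not bind.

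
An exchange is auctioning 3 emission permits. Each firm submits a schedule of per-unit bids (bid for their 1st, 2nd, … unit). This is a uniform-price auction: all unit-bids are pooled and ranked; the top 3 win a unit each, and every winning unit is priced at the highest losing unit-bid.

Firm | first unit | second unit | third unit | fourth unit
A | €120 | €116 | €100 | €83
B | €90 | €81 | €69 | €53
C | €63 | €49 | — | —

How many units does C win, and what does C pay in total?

C: 0 units, pays €0

Pooled unit-bids ranked (top 3): 120 (A-1), 116 (A-2), 100 (A-3)
First bid not allocated: €90.
C wins 0 unit(s) at €90 each.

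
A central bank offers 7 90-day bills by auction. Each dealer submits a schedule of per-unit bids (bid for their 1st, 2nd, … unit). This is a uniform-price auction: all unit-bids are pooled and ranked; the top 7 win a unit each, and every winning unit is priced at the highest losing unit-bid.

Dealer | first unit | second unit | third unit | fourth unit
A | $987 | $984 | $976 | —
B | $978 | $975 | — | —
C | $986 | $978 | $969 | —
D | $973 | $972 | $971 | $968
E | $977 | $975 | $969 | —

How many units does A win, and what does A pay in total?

A: 3 units, pays $2,925

All unit-bids, highest first — top 7: 987 (A-1), 986 (C-1), 984 (A-2), 978 (B-1), 978 (C-2), 977 (E-1), 976 (A-3)
First bid not allocated: $975.
A wins 3 unit(s) at $975 each.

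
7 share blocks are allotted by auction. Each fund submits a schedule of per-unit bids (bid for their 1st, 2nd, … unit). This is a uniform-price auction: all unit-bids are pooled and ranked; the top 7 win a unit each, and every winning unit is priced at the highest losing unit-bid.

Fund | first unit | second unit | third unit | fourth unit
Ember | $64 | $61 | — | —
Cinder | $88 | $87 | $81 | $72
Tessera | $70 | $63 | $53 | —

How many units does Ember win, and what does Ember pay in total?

Ember: 1 unit, pays $61

Pooled unit-bids ranked (top 7): 88 (Cinder-1), 87 (Cinder-2), 81 (Cinder-3), 72 (Cinder-4), 70 (Tessera-1), 64 (Ember-1), 63 (Tessera-2)
The (k+1)-th unit-bid is $61.
Ember wins 1 unit(s) at $61 each.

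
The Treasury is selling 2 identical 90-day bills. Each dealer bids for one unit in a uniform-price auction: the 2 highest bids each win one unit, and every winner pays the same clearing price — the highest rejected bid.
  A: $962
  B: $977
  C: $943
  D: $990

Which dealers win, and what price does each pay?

Bids ranked high→low: 990 (D), 977 (B), 962 (A), 943 (C)
The 2 highest are D, B.
Clearing price = highest rejected bid = $962.

D, B; each pays $962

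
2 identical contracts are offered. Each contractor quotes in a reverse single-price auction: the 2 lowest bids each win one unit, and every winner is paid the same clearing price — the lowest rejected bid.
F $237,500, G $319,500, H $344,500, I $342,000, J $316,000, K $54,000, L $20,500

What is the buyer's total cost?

Ordering the bids: 20,500 (L), 54,000 (K), 237,500 (F), 316,000 (J), …
Winners (2 units): L, K.
Lowest unsuccessful bid: $237,500 → clearing price.
Total cost = 2 × $237,500 = $475,000.

Total cost: $475,000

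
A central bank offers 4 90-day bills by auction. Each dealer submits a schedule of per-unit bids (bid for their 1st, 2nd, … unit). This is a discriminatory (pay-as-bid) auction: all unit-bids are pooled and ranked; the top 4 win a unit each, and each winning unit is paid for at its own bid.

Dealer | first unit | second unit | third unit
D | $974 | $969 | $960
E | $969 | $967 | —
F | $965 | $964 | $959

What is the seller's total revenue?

Merging the schedules and taking the best 4: 974 (D-1), 969 (D-2), 969 (E-1), 967 (E-2)
Next rejected bid: $965 (not a price — pay-as-bid).
Each winning unit pays its own bid.
Revenue = 974 + 969 + 969 + 967 = $3,879.

Total revenue: $3,879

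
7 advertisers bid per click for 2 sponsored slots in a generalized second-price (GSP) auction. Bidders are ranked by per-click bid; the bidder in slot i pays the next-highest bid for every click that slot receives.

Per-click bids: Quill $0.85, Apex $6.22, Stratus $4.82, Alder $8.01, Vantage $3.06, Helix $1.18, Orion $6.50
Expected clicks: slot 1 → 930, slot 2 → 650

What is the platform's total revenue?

Per-click bids in order: $8.01 (Alder) > $6.50 (Orion) > $6.22 (Apex) > …
Slot 1: Alder pays $6.50 × 930 = $6045.00
Slot 2: Orion pays $6.22 × 650 = $4043.00
Total = $10088.00

Total revenue: $10088.00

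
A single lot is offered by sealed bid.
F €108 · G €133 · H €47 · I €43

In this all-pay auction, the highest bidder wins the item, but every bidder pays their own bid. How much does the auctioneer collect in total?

Sorting bids: 133 (G) > 108 (F) > 47 (H) > 43 (I)
G wins with the top bid; all bids are sunk regardless.
Every bidder forfeits their bid regardless of winning.
Revenue = 108 + 133 + 47 + 43 = €331.

Total revenue: €331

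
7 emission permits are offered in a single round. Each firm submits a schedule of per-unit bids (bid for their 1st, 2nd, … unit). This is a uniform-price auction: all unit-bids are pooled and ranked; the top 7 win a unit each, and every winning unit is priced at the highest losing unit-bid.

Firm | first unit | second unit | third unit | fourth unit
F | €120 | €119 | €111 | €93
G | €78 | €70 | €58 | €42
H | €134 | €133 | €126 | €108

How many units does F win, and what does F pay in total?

F: 3 units, pays €279

Merging the schedules and taking the best 7: 134 (H-1), 133 (H-2), 126 (H-3), 120 (F-1), 119 (F-2), 111 (F-3), 108 (H-4)
First bid not allocated: €93.
F wins 3 unit(s) at €93 each.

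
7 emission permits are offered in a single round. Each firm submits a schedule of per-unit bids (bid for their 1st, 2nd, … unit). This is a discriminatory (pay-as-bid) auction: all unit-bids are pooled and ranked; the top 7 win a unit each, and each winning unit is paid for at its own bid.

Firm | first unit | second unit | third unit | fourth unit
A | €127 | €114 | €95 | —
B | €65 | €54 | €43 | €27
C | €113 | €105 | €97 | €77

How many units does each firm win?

Merging the schedules and taking the best 7: 127 (A-1), 114 (A-2), 113 (C-1), 105 (C-2), 97 (C-3), 95 (A-3), 77 (C-4)
Next rejected bid: €65 (not a price — pay-as-bid).
Allocation: A 3, C 4.

A 3, C 4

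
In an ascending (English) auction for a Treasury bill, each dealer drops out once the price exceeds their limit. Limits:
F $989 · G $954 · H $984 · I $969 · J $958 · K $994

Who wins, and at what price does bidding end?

K wins at $989

Limits in order: 994 (K) > 989 (F) > 984 (H) > 969 (I) > 958 (J) > 954 (G)
Bidding ends when F exits at $989; K takes it.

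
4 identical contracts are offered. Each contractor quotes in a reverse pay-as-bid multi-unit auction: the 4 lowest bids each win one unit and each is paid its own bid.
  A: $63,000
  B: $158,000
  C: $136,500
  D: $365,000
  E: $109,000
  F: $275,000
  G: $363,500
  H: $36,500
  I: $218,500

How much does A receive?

A is paid $63,000

Ordering the bids: 36,500 (H), 63,000 (A), 109,000 (E), 136,500 (C), 158,000 (B), 218,500 (I), …
The 4 lowest are H, A, E, C.
A wins → own bid $63,000.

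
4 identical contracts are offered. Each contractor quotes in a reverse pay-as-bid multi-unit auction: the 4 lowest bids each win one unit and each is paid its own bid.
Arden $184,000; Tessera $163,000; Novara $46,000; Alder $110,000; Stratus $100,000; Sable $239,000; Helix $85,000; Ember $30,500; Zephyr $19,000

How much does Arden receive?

Sorting: 19,000 (Zephyr), 30,500 (Ember), 46,000 (Novara), 85,000 (Helix), 100,000 (Stratus), 110,000 (Alder), …
Winners (4 units): Zephyr, Ember, Novara, Helix.
Arden does not win → $0.

Arden is paid $0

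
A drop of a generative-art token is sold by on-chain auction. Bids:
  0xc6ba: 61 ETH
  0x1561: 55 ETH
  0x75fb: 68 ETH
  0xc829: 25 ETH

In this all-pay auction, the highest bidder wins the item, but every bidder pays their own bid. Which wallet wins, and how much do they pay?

0x75fb pays 68 ETH

Rule: the highest bidder wins the item, but every bidder pays their own bid.
Bids ranked: 68 (0x75fb) > 61 (0xc6ba) > 55 (0x1561) > 25 (0xc829)
0x75fb is highest and takes the item; every bidder forfeits their bid.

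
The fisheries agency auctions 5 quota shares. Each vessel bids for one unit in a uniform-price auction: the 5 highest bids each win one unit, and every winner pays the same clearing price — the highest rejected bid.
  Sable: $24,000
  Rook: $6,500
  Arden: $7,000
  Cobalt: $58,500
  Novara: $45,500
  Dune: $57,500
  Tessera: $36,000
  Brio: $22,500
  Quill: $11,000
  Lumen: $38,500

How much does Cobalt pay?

Ordering the bids: 58,500 (Cobalt), 57,500 (Dune), 45,500 (Novara), 38,500 (Lumen), 36,000 (Tessera), 24,000 (Sable), 22,500 (Brio), …
Top 5: Cobalt, Dune, Novara, Lumen, Tessera.
Clearing price = highest rejected bid = $24,000.
Cobalt wins → pays $24,000.

Cobalt pays $24,000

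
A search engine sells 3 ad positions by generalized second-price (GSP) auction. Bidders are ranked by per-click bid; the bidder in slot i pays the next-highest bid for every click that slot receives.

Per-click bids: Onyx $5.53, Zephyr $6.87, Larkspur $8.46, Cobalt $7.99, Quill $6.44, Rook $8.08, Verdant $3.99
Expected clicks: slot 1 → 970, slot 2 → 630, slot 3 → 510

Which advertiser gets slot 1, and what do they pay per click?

Ranked by bid: $8.46 (Larkspur) > $8.08 (Rook) > $7.99 (Cobalt) > $6.87 (Zephyr) > …
Slot 1 goes to the first-ranked bidder, Larkspur, who pays the next bid down: $8.08/click.

Larkspur; $8.08 per click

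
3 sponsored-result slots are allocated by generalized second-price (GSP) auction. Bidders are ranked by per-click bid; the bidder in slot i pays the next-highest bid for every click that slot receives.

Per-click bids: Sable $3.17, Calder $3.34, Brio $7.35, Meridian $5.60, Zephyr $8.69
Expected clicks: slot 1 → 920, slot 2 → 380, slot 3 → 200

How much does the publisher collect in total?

Ranked by bid: $8.69 (Zephyr) > $7.35 (Brio) > $5.60 (Meridian) > $3.34 (Calder) > …
Slot 1: Zephyr pays $7.35 × 920 = $6762.00
Slot 2: Brio pays $5.60 × 380 = $2128.00
Slot 3: Meridian pays $3.34 × 200 = $668.00
Total = $9558.00

Total revenue: $9558.00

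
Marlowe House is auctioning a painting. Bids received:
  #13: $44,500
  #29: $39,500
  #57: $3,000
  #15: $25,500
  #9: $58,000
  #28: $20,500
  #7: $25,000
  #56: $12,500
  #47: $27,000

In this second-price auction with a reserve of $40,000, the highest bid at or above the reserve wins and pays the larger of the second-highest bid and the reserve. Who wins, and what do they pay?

Bids in order: 58,000 (#9) > 44,500 (#13) > 39,500 (#29) > 27,000 (#47) > 25,500 (#15) > 25,000 (#7) > …
#9 has the top bid at or above the reserve ($58,000).
max(second-highest $44,500, reserve $40,000) = $44,500; the reserve does not bind.

#9 pays $44,500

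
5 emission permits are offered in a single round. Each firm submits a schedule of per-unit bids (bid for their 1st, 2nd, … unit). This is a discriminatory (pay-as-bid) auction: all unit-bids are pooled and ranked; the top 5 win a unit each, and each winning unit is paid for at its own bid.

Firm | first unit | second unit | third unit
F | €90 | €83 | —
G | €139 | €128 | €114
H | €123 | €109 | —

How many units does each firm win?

G 3, H 2

All unit-bids, highest first — top 5: 139 (G-1), 128 (G-2), 123 (H-1), 114 (G-3), 109 (H-2)
Next rejected bid: €90 (not a price — pay-as-bid).
Allocation: G 3, H 2.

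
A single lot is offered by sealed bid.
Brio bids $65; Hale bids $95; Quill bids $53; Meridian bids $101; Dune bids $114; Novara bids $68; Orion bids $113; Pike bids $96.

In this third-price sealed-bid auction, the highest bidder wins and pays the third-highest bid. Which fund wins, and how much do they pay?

Dune pays $101

Bids ranked: 114 (Dune) > 113 (Orion) > 101 (Meridian) > 96 (Pike) > 95 (Hale) > 68 (Novara) > …
Dune wins; payment is bid #3 in the ranking = $101.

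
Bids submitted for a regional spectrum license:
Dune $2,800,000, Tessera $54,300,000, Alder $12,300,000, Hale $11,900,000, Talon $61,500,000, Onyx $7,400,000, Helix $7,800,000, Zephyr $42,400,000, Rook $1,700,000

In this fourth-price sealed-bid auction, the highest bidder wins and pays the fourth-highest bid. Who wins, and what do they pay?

Fourth-price sealed-bid auction: the highest bidder wins and pays the fourth-highest bid.
Sorting bids: 61,500,000 (Talon) > 54,300,000 (Tessera) > 42,400,000 (Zephyr) > 12,300,000 (Alder) > 11,900,000 (Hale) > 7,800,000 (Helix) > …
Talon wins; payment is bid #4 in the ranking = $12,300,000.

Talon pays $12,300,000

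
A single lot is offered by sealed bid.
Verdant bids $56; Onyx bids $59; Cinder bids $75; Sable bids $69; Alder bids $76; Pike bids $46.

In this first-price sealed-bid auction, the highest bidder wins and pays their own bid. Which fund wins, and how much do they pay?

Alder pays $76

Bids ranked: 76 (Alder) > 75 (Cinder) > 69 (Sable) > 59 (Onyx) > 56 (Verdant) > 46 (Pike)
Alder is highest → pays own bid, $76.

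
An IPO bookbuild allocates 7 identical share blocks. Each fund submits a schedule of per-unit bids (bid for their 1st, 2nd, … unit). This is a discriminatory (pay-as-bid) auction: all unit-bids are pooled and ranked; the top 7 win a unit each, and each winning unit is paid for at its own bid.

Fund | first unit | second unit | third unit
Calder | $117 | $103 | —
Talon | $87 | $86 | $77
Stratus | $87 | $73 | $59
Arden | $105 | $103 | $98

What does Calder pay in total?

Calder pays $220

All unit-bids, highest first — top 7: 117 (Calder-1), 105 (Arden-1), 103 (Calder-2), 103 (Arden-2), 98 (Arden-3), 87 (Talon-1), 87 (Stratus-1)
Next rejected bid: $86 (not a price — pay-as-bid).
Calder's winning unit-bids: 117 + 103 = $220.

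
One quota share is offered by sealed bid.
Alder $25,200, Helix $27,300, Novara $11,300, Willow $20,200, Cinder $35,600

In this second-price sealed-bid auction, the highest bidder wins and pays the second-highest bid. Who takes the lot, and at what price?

Cinder pays $27,300

Rule: the highest bidder wins and pays the second-highest bid.
Bids in order: 35,600 (Cinder) > 27,300 (Helix) > 25,200 (Alder) > 20,200 (Willow) > 11,300 (Novara)
Cinder wins with the highest bid; price is set by the runner-up at $27,300.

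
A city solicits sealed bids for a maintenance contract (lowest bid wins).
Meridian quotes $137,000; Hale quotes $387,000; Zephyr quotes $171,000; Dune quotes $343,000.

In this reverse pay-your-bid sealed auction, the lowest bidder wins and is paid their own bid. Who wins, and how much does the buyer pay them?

Reverse pay-your-bid sealed auction: the lowest bidder wins and is paid their own bid.
Sorting bids: 137,000 (Meridian) < 171,000 (Zephyr) < 343,000 (Dune) < 387,000 (Hale)
First-price: Meridian is paid what they bid, $137,000.

Meridian is paid $137,000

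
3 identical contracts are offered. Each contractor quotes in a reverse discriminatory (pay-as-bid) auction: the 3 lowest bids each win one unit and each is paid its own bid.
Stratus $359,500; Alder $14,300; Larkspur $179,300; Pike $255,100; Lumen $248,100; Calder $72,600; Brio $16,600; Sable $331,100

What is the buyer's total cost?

Sorting: 14,300 (Alder), 16,600 (Brio), 72,600 (Calder), 179,300 (Larkspur), 248,100 (Lumen), …
The 3 lowest are Alder, Brio, Calder.
Total cost = 14,300 + 16,600 + 72,600 = $103,500.

Total cost: $103,500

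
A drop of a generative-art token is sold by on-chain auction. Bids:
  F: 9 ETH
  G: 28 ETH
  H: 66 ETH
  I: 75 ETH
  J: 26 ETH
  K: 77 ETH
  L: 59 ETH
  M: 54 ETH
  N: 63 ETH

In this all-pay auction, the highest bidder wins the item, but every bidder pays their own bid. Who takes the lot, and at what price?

All-pay auction: the highest bidder wins the item, but every bidder pays their own bid.
Bids ranked: 77 (K) > 75 (I) > 66 (H) > 63 (N) > 59 (L) > 54 (M) > …
K wins with the top bid; all bids are sunk regardless.

K pays 77 ETH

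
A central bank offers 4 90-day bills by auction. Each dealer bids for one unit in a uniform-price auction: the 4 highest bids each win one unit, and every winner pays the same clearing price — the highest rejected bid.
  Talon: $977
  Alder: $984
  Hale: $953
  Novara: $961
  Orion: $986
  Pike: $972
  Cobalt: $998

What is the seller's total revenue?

Sorting: 998 (Cobalt), 986 (Orion), 984 (Alder), 977 (Talon), 972 (Pike), 961 (Novara), …
The 4 highest are Cobalt, Orion, Alder, Talon.
First losing bid is Pike's $972, which sets the uniform price.
Total revenue = 4 × $972 = $3,888.

Total revenue: $3,888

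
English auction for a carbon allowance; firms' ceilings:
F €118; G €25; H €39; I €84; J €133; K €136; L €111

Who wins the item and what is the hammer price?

K wins at €133

Sorting limits: 136 (K) > 133 (J) > 118 (F) > 111 (L) > 84 (I) > 39 (H) > …
J is the last rival to drop out, at €133; K remains and wins at that price.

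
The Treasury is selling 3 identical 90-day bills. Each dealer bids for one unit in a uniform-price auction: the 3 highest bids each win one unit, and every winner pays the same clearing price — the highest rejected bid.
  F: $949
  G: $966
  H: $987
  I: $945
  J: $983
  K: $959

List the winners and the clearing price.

H, J, G; each pays $959

Bids ranked high→low: 987 (H), 983 (J), 966 (G), 959 (K), 949 (F), …
Winners (3 units): H, J, G.
Clearing price = highest rejected bid = $959.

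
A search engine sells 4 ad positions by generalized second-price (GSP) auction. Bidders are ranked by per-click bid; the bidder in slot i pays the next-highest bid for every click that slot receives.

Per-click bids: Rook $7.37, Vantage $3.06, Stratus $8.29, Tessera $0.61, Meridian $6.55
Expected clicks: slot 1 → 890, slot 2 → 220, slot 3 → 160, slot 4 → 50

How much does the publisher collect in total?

Sorting advertisers: $8.29 (Stratus) > $7.37 (Rook) > $6.55 (Meridian) > $3.06 (Vantage) > $0.61 (Tessera)
Slot 1: Stratus pays $7.37 × 890 = $6559.30
Slot 2: Rook pays $6.55 × 220 = $1441.00
Slot 3: Meridian pays $3.06 × 160 = $489.60
Slot 4: Vantage pays $0.61 × 50 = $30.50
Total = $8520.40

Total revenue: $8520.40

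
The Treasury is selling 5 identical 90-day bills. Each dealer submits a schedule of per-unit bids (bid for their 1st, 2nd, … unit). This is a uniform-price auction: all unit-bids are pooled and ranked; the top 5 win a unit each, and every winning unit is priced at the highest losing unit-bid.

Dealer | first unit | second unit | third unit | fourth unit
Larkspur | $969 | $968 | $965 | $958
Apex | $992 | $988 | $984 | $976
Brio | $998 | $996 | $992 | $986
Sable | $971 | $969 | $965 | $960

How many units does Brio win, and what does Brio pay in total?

Brio: 3 units, pays $2,958

Pooled unit-bids ranked (top 5): 998 (Brio-1), 996 (Brio-2), 992 (Apex-1), 992 (Brio-3), 988 (Apex-2)
Highest rejected unit-bid = $986.
Brio wins 3 unit(s) at $986 each.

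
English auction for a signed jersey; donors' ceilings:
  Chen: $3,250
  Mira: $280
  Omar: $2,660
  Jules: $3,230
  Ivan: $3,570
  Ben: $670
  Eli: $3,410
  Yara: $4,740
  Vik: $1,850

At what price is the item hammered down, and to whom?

Yara wins at $3,570

Sorting limits: 4,740 (Yara) > 3,570 (Ivan) > 3,410 (Eli) > 3,250 (Chen) > 3,230 (Jules) > 2,660 (Omar) > …
Bidding ends when Ivan exits at $3,570; Yara takes it.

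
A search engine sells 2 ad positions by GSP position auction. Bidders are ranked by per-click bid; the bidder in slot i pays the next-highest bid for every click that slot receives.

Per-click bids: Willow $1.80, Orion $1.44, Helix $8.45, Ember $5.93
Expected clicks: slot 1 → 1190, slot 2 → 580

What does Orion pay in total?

Orion pays $0.00

Per-click bids in order: $8.45 (Helix) > $5.93 (Ember) > $1.80 (Willow) > …
Orion ranks below slot 2 → no slot, pays nothing.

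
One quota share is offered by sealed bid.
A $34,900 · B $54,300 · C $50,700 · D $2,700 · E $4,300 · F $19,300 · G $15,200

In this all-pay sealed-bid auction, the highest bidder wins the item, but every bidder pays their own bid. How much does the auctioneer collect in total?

Bids ranked: 54,300 (B) > 50,700 (C) > 34,900 (A) > 19,300 (F) > 15,200 (G) > 4,300 (E) > …
B wins with the top bid; all bids are sunk regardless.
Every bidder forfeits their bid regardless of winning.
Revenue = 34,900 + 54,300 + 50,700 + 2,700 + 4,300 + 19,300 + 15,200 = $181,400.

Total revenue: $181,400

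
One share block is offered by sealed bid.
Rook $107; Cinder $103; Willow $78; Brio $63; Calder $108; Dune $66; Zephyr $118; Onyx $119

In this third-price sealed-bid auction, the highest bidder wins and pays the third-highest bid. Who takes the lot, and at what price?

Onyx pays $108

Bids ranked: 119 (Onyx) > 118 (Zephyr) > 108 (Calder) > 107 (Rook) > 103 (Cinder) > 78 (Willow) > …
Onyx wins; payment is bid #3 in the ranking = $108.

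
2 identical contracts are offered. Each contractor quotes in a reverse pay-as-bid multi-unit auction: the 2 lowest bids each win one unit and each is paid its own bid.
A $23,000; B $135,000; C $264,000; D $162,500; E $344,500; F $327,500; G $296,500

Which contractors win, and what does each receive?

Sorting: 23,000 (A), 135,000 (B), 162,500 (D), 264,000 (C), …
Lowest 2: A, B.
Each winner is paid its own bid: A $23,000, B $135,000.

A $23,000, B $135,000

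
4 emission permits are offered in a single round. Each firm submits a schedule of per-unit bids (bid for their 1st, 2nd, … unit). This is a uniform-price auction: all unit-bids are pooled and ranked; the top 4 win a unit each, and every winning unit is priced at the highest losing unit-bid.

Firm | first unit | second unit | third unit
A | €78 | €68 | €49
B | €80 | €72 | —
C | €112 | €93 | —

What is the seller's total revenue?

Total revenue: €288

Pooled unit-bids ranked (top 4): 112 (C-1), 93 (C-2), 80 (B-1), 78 (A-1)
First bid not allocated: €72.
Allocation: A 1, B 1, C 2. Every unit priced at €72.
Revenue = 4 × 72 = €288.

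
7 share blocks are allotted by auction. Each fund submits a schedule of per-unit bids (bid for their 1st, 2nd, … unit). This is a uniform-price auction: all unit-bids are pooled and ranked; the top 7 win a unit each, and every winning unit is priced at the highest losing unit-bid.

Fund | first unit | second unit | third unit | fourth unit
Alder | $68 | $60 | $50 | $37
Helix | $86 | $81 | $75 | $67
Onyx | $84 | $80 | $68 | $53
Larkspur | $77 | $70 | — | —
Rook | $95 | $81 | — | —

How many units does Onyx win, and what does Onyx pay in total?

Pooled unit-bids ranked (top 7): 95 (Rook-1), 86 (Helix-1), 84 (Onyx-1), 81 (Helix-2), 81 (Rook-2), 80 (Onyx-2), 77 (Larkspur-1)
The (k+1)-th unit-bid is $75.
Onyx wins 2 unit(s) at $75 each.

Onyx: 2 units, pays $150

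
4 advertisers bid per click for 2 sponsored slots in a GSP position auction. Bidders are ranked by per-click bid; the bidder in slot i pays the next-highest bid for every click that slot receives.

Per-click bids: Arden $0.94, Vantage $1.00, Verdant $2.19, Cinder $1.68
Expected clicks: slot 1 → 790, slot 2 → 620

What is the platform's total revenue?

Ranked by bid: $2.19 (Verdant) > $1.68 (Cinder) > $1.00 (Vantage) > …
Slot 1: Verdant pays $1.68 × 790 = $1327.20
Slot 2: Cinder pays $1.00 × 620 = $620.00
Total = $1947.20

Total revenue: $1947.20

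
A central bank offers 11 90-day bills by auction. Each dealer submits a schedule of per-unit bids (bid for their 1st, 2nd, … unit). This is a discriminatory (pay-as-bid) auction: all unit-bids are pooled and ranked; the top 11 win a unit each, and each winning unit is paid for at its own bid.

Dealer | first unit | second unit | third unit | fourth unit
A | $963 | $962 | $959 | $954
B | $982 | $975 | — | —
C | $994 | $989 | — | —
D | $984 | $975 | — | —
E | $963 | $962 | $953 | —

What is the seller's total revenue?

Total revenue: $10,708

Pooled unit-bids ranked (top 11): 994 (C-1), 989 (C-2), 984 (D-1), 982 (B-1), 975 (B-2), 975 (D-2), 963 (A-1), 963 (E-1), 962 (A-2), 962 (E-2), 959 (A-3)
Next rejected bid: $954 (not a price — pay-as-bid).
Each winning unit pays its own bid.
Revenue = 994 + 989 + 984 + 982 + 975 + 975 + 963 + 963 + 962 + 962 + 959 = $10,708.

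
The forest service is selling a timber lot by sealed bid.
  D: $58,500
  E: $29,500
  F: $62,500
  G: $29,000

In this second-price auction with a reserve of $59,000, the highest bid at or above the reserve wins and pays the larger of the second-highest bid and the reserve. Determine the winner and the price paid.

F pays $59,000

Bids in order: 62,500 (F) > 58,500 (D) > 29,500 (E) > 29,000 (G)
Highest eligible bid: F at $62,500.
max(second-highest $58,500, reserve $59,000) = $59,000.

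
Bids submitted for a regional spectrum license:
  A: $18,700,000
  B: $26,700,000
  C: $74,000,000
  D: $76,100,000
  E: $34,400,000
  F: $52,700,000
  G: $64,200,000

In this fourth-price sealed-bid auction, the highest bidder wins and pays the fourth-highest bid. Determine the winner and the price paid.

Bids in order: 76,100,000 (D) > 74,000,000 (C) > 64,200,000 (G) > 52,700,000 (F) > 34,400,000 (E) > 26,700,000 (B) > …
D is highest; pays the fourth-highest bid, $52,700,000.

D pays $52,700,000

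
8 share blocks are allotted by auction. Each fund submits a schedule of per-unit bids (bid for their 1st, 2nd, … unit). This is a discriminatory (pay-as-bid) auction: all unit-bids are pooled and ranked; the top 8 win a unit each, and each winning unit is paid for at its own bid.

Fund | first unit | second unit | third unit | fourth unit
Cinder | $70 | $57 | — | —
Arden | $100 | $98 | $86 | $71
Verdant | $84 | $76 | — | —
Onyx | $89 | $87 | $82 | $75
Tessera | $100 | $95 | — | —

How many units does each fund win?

All unit-bids, highest first — top 8: 100 (Arden-1), 100 (Tessera-1), 98 (Arden-2), 95 (Tessera-2), 89 (Onyx-1), 87 (Onyx-2), 86 (Arden-3), 84 (Verdant-1)
Next rejected bid: $82 (not a price — pay-as-bid).
Allocation: Arden 3, Onyx 2, Tessera 2, Verdant 1.

Arden 3, Onyx 2, Tessera 2, Verdant 1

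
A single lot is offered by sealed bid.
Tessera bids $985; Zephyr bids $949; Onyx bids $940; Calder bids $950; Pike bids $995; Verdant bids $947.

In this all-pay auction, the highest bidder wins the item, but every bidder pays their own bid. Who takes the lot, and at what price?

Rule: the highest bidder wins the item, but every bidder pays their own bid.
Bids ranked: 995 (Pike) > 985 (Tessera) > 950 (Calder) > 949 (Zephyr) > 947 (Verdant) > 940 (Onyx)
Pike is highest and takes the item; every bidder forfeits their bid.

Pike pays $995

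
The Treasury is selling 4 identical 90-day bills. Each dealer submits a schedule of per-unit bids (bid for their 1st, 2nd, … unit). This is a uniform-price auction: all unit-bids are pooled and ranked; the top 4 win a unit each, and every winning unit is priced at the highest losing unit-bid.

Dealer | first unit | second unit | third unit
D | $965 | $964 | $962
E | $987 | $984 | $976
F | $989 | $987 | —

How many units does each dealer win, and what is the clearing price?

All unit-bids, highest first — top 4: 989 (F-1), 987 (E-1), 987 (F-2), 984 (E-2)
The (k+1)-th unit-bid is $976.
Allocation: E 2, F 2.

E 2, F 2; clearing price $976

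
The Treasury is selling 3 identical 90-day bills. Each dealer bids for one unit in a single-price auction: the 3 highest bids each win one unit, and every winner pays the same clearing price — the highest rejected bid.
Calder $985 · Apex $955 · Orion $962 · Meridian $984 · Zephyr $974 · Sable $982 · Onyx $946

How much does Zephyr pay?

Zephyr pays $0

Sorting: 985 (Calder), 984 (Meridian), 982 (Sable), 974 (Zephyr), 962 (Orion), …
Winners (3 units): Calder, Meridian, Sable.
First losing bid is Zephyr's $974, which sets the uniform price.
Zephyr does not win → pays $0.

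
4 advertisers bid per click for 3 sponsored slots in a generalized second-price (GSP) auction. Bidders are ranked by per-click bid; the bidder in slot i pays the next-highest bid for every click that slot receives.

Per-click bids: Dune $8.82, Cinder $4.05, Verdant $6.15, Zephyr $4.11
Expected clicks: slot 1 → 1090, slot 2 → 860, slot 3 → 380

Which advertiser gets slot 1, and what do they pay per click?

Ranked by bid: $8.82 (Dune) > $6.15 (Verdant) > $4.11 (Zephyr) > $4.05 (Cinder)
Slot 1 goes to the first-ranked bidder, Dune, who pays the next bid down: $6.15/click.

Dune; $6.15 per click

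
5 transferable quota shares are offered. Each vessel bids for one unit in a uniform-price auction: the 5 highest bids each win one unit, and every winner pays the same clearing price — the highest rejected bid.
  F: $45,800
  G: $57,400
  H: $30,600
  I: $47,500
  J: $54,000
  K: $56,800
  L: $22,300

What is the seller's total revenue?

Total revenue: $153,000

Sorting: 57,400 (G), 56,800 (K), 54,000 (J), 47,500 (I), 45,800 (F), 30,600 (H), 22,300 (L)
The 5 highest are G, K, J, I, F.
First losing bid is H's $30,600, which sets the uniform price.
Total revenue = 5 × $30,600 = $153,000.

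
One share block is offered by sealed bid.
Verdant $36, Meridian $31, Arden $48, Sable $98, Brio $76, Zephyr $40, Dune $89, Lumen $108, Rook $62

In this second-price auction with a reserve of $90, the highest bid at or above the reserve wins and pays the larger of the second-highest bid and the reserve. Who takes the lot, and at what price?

Rule: the highest bid at or above the reserve wins and pays the larger of the second-highest bid and the reserve.
Bids in order: 108 (Lumen) > 98 (Sable) > 89 (Dune) > 76 (Brio) > 62 (Rook) > 48 (Arden) > …
Lumen has the top bid at or above the reserve ($108).
max(second-highest $98, reserve $90) = $98; the reserve does not bind.

Lumen pays $98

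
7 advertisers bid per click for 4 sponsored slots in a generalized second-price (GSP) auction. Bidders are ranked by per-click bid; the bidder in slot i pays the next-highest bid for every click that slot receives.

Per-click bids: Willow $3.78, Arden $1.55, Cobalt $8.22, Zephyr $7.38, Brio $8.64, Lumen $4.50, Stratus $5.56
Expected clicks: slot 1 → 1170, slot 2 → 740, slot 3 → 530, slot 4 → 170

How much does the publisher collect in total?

Total revenue: $18790.40

Sorting advertisers: $8.64 (Brio) > $8.22 (Cobalt) > $7.38 (Zephyr) > $5.56 (Stratus) > $4.50 (Lumen) > …
Slot 1: Brio pays $8.22 × 1170 = $9617.40
Slot 2: Cobalt pays $7.38 × 740 = $5461.20
Slot 3: Zephyr pays $5.56 × 530 = $2946.80
Slot 4: Stratus pays $4.50 × 170 = $765.00
Total = $18790.40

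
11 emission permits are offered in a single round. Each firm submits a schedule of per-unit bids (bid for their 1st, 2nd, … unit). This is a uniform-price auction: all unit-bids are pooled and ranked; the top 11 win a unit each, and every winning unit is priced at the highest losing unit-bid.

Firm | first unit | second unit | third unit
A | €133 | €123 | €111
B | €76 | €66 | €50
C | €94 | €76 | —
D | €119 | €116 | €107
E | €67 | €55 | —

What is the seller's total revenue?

All unit-bids, highest first — top 11: 133 (A-1), 123 (A-2), 119 (D-1), 116 (D-2), 111 (A-3), 107 (D-3), 94 (C-1), 76 (B-1), 76 (C-2), 67 (E-1), 66 (B-2)
Highest rejected unit-bid = €55.
Allocation: A 3, B 2, C 2, D 3, E 1. Every unit priced at €55.
Revenue = 11 × 55 = €605.

Total revenue: €605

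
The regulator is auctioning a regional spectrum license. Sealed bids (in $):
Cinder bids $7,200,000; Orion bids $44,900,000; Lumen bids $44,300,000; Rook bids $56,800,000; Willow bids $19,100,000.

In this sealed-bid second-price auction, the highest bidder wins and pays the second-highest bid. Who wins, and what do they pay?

Bids ranked: 56,800,000 (Rook) > 44,900,000 (Orion) > 44,300,000 (Lumen) > 19,100,000 (Willow) > 7,200,000 (Cinder)
Second-price: Rook pays Orion's bid of $44,900,000.

Rook pays $44,900,000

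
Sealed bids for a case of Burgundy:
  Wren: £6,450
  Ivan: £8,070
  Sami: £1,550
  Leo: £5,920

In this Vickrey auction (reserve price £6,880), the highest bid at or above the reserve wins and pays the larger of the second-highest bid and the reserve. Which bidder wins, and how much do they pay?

Ivan pays £6,880

Bids ranked: 8,070 (Ivan) > 6,450 (Wren) > 5,920 (Leo) > 1,550 (Sami)
Ivan has the top bid at or above the reserve (£8,070).
max(second-highest £6,450, reserve £6,880) = £6,880.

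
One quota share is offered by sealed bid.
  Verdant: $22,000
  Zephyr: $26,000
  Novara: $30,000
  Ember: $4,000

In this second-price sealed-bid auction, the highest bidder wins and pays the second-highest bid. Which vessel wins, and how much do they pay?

Bids in order: 30,000 (Novara) > 26,000 (Zephyr) > 22,000 (Verdant) > 4,000 (Ember)
Novara wins with the highest bid; price is set by the runner-up at $26,000.

Novara pays $26,000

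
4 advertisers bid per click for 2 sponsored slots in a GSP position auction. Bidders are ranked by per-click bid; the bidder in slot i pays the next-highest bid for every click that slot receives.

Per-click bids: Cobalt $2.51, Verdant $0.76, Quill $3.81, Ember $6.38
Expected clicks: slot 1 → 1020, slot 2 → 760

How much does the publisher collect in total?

Ranked by bid: $6.38 (Ember) > $3.81 (Quill) > $2.51 (Cobalt) > …
Slot 1: Ember pays $3.81 × 1020 = $3886.20
Slot 2: Quill pays $2.51 × 760 = $1907.60
Total = $5793.80

Total revenue: $5793.80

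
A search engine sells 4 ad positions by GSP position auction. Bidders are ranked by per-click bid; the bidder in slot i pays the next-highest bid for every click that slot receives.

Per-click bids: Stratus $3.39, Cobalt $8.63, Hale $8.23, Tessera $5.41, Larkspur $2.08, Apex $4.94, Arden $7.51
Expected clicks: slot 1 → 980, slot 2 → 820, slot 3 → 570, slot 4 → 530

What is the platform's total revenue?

Per-click bids in order: $8.63 (Cobalt) > $8.23 (Hale) > $7.51 (Arden) > $5.41 (Tessera) > $4.94 (Apex) > …
Slot 1: Cobalt pays $8.23 × 980 = $8065.40
Slot 2: Hale pays $7.51 × 820 = $6158.20
Slot 3: Arden pays $5.41 × 570 = $3083.70
Slot 4: Tessera pays $4.94 × 530 = $2618.20
Total = $19925.50

Total revenue: $19925.50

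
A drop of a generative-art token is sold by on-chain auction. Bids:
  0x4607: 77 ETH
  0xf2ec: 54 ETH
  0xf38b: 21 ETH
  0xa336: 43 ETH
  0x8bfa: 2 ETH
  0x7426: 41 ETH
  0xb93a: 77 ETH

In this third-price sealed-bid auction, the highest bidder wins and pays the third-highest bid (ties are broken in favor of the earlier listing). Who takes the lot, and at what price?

0x4607 pays 54 ETH

Third-price sealed-bid auction: the highest bidder wins and pays the third-highest bid.
Bids ranked: 77 (0x4607) > 77 (0xb93a) > 54 (0xf2ec) > 43 (0xa336) > 41 (0x7426) > 21 (0xf38b) > …
0x4607 and 0xb93a tie at 77 ETH; tie-break gives it to 0x4607.
0x4607 is highest; pays the third-highest bid, 54 ETH.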